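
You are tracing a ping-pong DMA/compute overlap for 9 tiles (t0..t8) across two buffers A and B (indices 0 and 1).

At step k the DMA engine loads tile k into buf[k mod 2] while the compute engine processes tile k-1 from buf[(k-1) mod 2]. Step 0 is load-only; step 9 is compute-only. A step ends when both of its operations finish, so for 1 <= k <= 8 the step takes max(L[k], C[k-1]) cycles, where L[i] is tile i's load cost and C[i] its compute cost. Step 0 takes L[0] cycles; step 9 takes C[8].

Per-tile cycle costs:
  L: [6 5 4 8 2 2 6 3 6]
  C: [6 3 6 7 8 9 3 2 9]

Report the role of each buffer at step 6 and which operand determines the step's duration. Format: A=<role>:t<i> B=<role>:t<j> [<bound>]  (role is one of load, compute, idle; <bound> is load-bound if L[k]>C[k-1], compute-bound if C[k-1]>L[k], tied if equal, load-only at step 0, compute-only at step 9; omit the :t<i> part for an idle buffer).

step 6: A=load:t6 B=compute:t5 [compute-bound]

  0. 6=6c; end=6; A:t0 B:-
  1. max(5,6)=6c; end=12; A:t0 B:t1
  2. max(4,3)=4c; end=16; A:t2 B:t1
  3. max(8,6)=8c; end=24; A:t2 B:t3
  4. max(2,7)=7c; end=31; A:t4 B:t3
  5. max(2,8)=8c; end=39; A:t4 B:t5
  6. max(6,9)=9c; end=48; A:t6 B:t5
  7. max(3,3)=3c; end=51; A:t6 B:t7
  8. max(6,2)=6c; end=57; A:t8 B:t7
  9. 9=9c; end=66; A:t8 B:t7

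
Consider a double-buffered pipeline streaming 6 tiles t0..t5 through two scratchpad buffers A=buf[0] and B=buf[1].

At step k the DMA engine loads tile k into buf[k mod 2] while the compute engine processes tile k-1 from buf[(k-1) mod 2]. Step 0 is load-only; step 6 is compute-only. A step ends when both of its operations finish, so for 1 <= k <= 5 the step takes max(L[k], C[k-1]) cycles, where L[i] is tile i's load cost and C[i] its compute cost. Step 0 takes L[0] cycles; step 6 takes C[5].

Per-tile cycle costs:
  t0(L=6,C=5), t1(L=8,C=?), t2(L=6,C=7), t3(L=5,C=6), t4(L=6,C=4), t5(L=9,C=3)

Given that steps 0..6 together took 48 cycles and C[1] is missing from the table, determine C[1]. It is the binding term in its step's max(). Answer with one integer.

step 0 = dur = L[0]=6 = 6
step 1 = dur = max(L[1]=8, C[0]=5) = 8
step 2 = dur = max(L[2]=6, C[1]=?) = C[1]  (unknown; binding)
step 3 = dur = max(L[3]=5, C[2]=7) = 7
step 4 = dur = max(L[4]=6, C[3]=6) = 6
step 5 = dur = max(L[5]=9, C[4]=4) = 9
step 6 = dur = C[5]=3 = 3
sum of known step durations = 39
dur[2] = total - known = 48 - 39 = 9
C[1] is the binding max in step 2, so C[1] = dur[2] = 9

C[1] = 9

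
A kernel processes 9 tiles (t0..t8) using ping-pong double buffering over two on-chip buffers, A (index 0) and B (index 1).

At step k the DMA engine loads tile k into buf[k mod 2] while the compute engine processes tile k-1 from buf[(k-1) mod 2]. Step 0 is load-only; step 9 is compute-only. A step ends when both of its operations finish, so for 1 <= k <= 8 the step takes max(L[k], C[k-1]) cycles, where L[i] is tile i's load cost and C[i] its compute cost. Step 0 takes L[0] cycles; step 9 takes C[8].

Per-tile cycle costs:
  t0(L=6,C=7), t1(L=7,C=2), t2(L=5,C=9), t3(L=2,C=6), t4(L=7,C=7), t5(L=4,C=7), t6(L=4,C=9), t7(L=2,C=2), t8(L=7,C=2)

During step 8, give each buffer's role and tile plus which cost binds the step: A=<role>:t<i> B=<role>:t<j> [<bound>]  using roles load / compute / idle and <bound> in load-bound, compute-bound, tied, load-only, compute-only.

step 8: A=load:t8 B=compute:t7 [load-bound]

step 0: L[0]=6 → dur=6, Σ=6 | A=load:t0 B=idle [load-only]
step 1: L[1]=7 C[0]=7 → dur=7, Σ=13 | A=compute:t0 B=load:t1 [tied]
step 2: L[2]=5 C[1]=2 → dur=5, Σ=18 | A=load:t2 B=compute:t1 [load-bound]
step 3: L[3]=2 C[2]=9 → dur=9, Σ=27 | A=compute:t2 B=load:t3 [compute-bound]
step 4: L[4]=7 C[3]=6 → dur=7, Σ=34 | A=load:t4 B=compute:t3 [load-bound]
step 5: L[5]=4 C[4]=7 → dur=7, Σ=41 | A=compute:t4 B=load:t5 [compute-bound]
step 6: L[6]=4 C[5]=7 → dur=7, Σ=48 | A=load:t6 B=compute:t5 [compute-bound]
step 7: L[7]=2 C[6]=9 → dur=9, Σ=57 | A=compute:t6 B=load:t7 [compute-bound]
step 8: L[8]=7 C[7]=2 → dur=7, Σ=64 | A=load:t8 B=compute:t7 [load-bound]
step 9: C[8]=2 → dur=2, Σ=66 | A=compute:t8 B=idle [compute-only]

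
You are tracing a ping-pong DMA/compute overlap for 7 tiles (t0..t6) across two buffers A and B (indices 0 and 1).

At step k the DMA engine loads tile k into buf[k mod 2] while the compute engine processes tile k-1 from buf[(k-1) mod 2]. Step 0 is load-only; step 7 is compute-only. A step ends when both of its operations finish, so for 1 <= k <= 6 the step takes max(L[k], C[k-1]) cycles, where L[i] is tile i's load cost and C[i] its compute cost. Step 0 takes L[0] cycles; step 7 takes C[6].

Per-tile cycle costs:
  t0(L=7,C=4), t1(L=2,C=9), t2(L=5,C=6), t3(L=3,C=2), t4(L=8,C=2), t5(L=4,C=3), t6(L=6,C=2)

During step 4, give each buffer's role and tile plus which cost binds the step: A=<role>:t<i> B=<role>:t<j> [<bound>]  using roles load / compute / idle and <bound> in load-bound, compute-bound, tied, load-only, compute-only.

step 0: L[0]=7 → dur=7, Σ=7 | A=load:t0 B=idle [load-only]
step 1: L[1]=2 C[0]=4 → dur=4, Σ=11 | A=compute:t0 B=load:t1 [compute-bound]
step 2: L[2]=5 C[1]=9 → dur=9, Σ=20 | A=load:t2 B=compute:t1 [compute-bound]
step 3: L[3]=3 C[2]=6 → dur=6, Σ=26 | A=compute:t2 B=load:t3 [compute-bound]
step 4: L[4]=8 C[3]=2 → dur=8, Σ=34 | A=load:t4 B=compute:t3 [load-bound]
step 5: L[5]=4 C[4]=2 → dur=4, Σ=38 | A=compute:t4 B=load:t5 [load-bound]
step 6: L[6]=6 C[5]=3 → dur=6, Σ=44 | A=load:t6 B=compute:t5 [load-bound]
step 7: C[6]=2 → dur=2, Σ=46 | A=compute:t6 B=idle [compute-only]

step 4: A=load:t4 B=compute:t3 [load-bound]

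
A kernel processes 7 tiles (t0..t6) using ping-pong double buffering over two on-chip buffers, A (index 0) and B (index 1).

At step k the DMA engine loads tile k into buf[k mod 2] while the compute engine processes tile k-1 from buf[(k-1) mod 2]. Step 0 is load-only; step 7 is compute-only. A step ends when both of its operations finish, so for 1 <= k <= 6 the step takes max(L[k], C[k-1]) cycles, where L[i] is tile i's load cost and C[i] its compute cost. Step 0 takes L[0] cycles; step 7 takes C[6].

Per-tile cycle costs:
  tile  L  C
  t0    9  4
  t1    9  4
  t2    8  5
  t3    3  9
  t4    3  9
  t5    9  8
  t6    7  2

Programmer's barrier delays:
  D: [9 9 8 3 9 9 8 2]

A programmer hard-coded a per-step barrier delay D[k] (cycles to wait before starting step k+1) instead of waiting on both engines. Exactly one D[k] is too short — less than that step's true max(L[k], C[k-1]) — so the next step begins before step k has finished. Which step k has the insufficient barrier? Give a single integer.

step 0: need L[0]=9 = 9; D[0]=9 ok
step 1: need max(L[1]=9,C[0]=4) = 9; D[1]=9 ok
step 2: need max(L[2]=8,C[1]=4) = 8; D[2]=8 ok
step 3: need max(L[3]=3,C[2]=5) = 5; D[3]=3 SHORT
step 4: need max(L[4]=3,C[3]=9) = 9; D[4]=9 ok
step 5: need max(L[5]=9,C[4]=9) = 9; D[5]=9 ok
step 6: need max(L[6]=7,C[5]=8) = 8; D[6]=8 ok
step 7: need C[6]=2 = 2; D[7]=2 ok

hazard at step 3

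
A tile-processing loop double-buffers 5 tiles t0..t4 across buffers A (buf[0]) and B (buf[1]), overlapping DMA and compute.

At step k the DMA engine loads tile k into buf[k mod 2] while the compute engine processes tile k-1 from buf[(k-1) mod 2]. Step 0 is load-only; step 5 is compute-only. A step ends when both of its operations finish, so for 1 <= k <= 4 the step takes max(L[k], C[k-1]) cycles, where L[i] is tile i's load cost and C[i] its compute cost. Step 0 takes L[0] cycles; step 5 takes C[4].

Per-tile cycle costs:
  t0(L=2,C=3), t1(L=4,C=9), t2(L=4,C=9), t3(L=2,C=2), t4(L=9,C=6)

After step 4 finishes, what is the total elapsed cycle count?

end_cycle[4] = 33

k=0 load=t0/2c comp=- wait=2 total=2
k=1 load=t1/4c comp=t0/3c wait=4 total=6
k=2 load=t2/4c comp=t1/9c wait=9 total=15
k=3 load=t3/2c comp=t2/9c wait=9 total=24
k=4 load=t4/9c comp=t3/2c wait=9 total=33
k=5 load=- comp=t4/6c wait=6 total=39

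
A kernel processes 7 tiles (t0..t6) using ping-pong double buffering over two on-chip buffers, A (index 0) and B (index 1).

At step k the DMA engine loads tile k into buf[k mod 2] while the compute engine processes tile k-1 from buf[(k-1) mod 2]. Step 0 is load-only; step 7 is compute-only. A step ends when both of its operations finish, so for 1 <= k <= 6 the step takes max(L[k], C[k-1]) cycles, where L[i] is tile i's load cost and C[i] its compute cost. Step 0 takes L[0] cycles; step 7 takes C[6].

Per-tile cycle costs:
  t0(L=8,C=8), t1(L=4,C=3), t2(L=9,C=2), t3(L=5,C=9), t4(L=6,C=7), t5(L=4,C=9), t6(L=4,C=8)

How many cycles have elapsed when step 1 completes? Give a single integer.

end_cycle[1] = 16

step 0: L[0]=8 → dur=8, Σ=8 | A=load:t0 B=idle [load-only]
step 1: L[1]=4 C[0]=8 → dur=8, Σ=16 | A=compute:t0 B=load:t1 [compute-bound]
step 2: L[2]=9 C[1]=3 → dur=9, Σ=25 | A=load:t2 B=compute:t1 [load-bound]
step 3: L[3]=5 C[2]=2 → dur=5, Σ=30 | A=compute:t2 B=load:t3 [load-bound]
step 4: L[4]=6 C[3]=9 → dur=9, Σ=39 | A=load:t4 B=compute:t3 [compute-bound]
step 5: L[5]=4 C[4]=7 → dur=7, Σ=46 | A=compute:t4 B=load:t5 [compute-bound]
step 6: L[6]=4 C[5]=9 → dur=9, Σ=55 | A=load:t6 B=compute:t5 [compute-bound]
step 7: C[6]=8 → dur=8, Σ=63 | A=compute:t6 B=idle [compute-only]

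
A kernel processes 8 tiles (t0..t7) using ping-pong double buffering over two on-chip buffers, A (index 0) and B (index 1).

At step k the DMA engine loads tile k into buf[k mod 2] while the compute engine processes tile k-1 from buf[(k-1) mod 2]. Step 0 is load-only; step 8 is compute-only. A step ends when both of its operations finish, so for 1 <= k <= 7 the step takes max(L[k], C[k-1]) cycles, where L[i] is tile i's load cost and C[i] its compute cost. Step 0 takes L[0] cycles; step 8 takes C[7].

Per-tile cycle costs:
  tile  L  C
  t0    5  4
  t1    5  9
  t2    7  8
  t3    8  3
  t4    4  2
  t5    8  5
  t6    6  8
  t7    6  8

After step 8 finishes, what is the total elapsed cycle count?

end_cycle[8] = 61

  0. 5=5c; end=5; A:t0 B:-
  1. max(5,4)=5c; end=10; A:t0 B:t1
  2. max(7,9)=9c; end=19; A:t2 B:t1
  3. max(8,8)=8c; end=27; A:t2 B:t3
  4. max(4,3)=4c; end=31; A:t4 B:t3
  5. max(8,2)=8c; end=39; A:t4 B:t5
  6. max(6,5)=6c; end=45; A:t6 B:t5
  7. max(6,8)=8c; end=53; A:t6 B:t7
  8. 8=8c; end=61; A:t6 B:t7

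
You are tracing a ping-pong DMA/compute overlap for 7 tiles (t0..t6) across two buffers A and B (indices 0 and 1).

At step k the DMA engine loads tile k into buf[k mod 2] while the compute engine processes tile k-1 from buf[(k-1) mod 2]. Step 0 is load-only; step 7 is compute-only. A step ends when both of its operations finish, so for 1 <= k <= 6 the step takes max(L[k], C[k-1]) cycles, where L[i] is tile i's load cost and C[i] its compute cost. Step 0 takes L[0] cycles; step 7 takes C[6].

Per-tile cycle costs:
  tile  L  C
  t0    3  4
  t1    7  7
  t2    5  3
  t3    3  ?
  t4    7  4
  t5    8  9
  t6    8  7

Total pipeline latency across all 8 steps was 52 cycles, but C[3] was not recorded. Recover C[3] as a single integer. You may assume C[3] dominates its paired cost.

C[3] = 8

step 0 | dur = L[0]=3 = 3
step 1 | dur = max(L[1]=7, C[0]=4) = 7
step 2 | dur = max(L[2]=5, C[1]=7) = 7
step 3 | dur = max(L[3]=3, C[2]=3) = 3
step 4 | dur = max(L[4]=7, C[3]=?) = C[3]  (unknown; binding)
step 5 | dur = max(L[5]=8, C[4]=4) = 8
step 6 | dur = max(L[6]=8, C[5]=9) = 9
step 7 | dur = C[6]=7 = 7
sum of known step durations = 44
dur[4] = total - known = 52 - 44 = 8
C[3] is the binding max in step 4, so C[3] = dur[4] = 8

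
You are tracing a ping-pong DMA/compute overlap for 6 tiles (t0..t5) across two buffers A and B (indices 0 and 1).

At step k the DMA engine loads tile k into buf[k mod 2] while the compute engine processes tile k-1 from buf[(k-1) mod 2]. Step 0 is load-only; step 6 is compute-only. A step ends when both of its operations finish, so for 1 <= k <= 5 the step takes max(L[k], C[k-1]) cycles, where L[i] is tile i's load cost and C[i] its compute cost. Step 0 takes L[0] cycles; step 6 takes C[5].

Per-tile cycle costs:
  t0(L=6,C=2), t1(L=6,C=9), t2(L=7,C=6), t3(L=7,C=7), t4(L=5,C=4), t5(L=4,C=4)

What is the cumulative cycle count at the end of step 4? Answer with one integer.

step 0: L[0]=6 → dur=6, Σ=6 | A=load:t0 B=idle [load-only]
step 1: L[1]=6 C[0]=2 → dur=6, Σ=12 | A=compute:t0 B=load:t1 [load-bound]
step 2: L[2]=7 C[1]=9 → dur=9, Σ=21 | A=load:t2 B=compute:t1 [compute-bound]
step 3: L[3]=7 C[2]=6 → dur=7, Σ=28 | A=compute:t2 B=load:t3 [load-bound]
step 4: L[4]=5 C[3]=7 → dur=7, Σ=35 | A=load:t4 B=compute:t3 [compute-bound]
step 5: L[5]=4 C[4]=4 → dur=4, Σ=39 | A=compute:t4 B=load:t5 [tied]
step 6: C[5]=4 → dur=4, Σ=43 | A=idle B=compute:t5 [compute-only]

end_cycle[4] = 35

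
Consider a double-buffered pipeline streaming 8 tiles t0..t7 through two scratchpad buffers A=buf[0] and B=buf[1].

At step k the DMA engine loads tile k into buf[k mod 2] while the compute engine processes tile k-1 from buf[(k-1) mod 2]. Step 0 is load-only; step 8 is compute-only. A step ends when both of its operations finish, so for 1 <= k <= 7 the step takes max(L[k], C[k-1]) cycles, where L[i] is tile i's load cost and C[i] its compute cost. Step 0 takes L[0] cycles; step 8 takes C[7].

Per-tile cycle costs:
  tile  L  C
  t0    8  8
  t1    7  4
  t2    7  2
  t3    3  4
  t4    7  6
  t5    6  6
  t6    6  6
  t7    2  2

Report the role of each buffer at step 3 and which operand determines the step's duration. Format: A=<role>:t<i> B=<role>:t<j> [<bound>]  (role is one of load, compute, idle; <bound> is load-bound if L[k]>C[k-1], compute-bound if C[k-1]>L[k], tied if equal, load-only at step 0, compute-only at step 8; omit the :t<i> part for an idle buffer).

step 3: A=compute:t2 B=load:t3 [load-bound]

[0] DMA t0→A (8c) ∥ CU idle ⇒ 8c, clock 8
[1] DMA t1→B (7c) ∥ CU A:t0 (8c) ⇒ 8c, clock 16
[2] DMA t2→A (7c) ∥ CU B:t1 (4c) ⇒ 7c, clock 23
[3] DMA t3→B (3c) ∥ CU A:t2 (2c) ⇒ 3c, clock 26
[4] DMA t4→A (7c) ∥ CU B:t3 (4c) ⇒ 7c, clock 33
[5] DMA t5→B (6c) ∥ CU A:t4 (6c) ⇒ 6c, clock 39
[6] DMA t6→A (6c) ∥ CU B:t5 (6c) ⇒ 6c, clock 45
[7] DMA t7→B (2c) ∥ CU A:t6 (6c) ⇒ 6c, clock 51
[8] DMA idle ∥ CU B:t7 (2c) ⇒ 2c, clock 53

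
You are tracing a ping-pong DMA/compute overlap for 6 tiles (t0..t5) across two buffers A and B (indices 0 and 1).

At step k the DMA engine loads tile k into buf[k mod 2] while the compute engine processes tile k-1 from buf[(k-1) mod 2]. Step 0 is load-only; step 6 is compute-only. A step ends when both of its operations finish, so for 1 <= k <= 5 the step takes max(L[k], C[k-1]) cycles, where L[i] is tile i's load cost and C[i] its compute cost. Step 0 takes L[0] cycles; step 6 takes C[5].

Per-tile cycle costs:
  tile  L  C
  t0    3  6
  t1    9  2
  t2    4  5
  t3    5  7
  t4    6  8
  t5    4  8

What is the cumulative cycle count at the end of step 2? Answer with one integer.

  0. 3=3c; end=3; A:t0 B:-
  1. max(9,6)=9c; end=12; A:t0 B:t1
  2. max(4,2)=4c; end=16; A:t2 B:t1
  3. max(5,5)=5c; end=21; A:t2 B:t3
  4. max(6,7)=7c; end=28; A:t4 B:t3
  5. max(4,8)=8c; end=36; A:t4 B:t5
  6. 8=8c; end=44; A:t4 B:t5

end_cycle[2] = 16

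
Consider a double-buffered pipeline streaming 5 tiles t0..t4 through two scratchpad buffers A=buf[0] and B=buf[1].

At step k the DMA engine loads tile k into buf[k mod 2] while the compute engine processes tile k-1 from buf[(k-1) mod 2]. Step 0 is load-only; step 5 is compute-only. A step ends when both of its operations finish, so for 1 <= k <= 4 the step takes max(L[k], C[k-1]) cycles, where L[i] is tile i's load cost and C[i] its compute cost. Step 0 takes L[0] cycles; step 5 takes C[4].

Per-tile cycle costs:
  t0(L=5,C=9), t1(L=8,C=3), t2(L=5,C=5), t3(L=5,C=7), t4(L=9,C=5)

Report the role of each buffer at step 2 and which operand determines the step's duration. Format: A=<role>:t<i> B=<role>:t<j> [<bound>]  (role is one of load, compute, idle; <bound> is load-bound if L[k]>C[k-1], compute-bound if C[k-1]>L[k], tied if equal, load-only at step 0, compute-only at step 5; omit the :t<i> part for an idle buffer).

step 2: A=load:t2 B=compute:t1 [load-bound]

step 0: L[0]=5 → dur=5, Σ=5 | A=load:t0 B=idle [load-only]
step 1: L[1]=8 C[0]=9 → dur=9, Σ=14 | A=compute:t0 B=load:t1 [compute-bound]
step 2: L[2]=5 C[1]=3 → dur=5, Σ=19 | A=load:t2 B=compute:t1 [load-bound]
step 3: L[3]=5 C[2]=5 → dur=5, Σ=24 | A=compute:t2 B=load:t3 [tied]
step 4: L[4]=9 C[3]=7 → dur=9, Σ=33 | A=load:t4 B=compute:t3 [load-bound]
step 5: C[4]=5 → dur=5, Σ=38 | A=compute:t4 B=idle [compute-only]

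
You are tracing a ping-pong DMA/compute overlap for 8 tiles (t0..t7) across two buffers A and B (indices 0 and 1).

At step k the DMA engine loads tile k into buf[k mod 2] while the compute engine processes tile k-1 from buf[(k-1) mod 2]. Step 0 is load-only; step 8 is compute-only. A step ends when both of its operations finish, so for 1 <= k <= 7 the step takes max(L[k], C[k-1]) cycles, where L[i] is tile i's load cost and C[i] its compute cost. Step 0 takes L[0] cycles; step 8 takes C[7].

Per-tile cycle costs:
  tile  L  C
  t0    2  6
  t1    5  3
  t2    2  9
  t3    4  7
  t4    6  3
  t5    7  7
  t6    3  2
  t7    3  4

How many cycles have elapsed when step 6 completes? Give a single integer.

step 0: L[0]=2 → dur=2, Σ=2 | A=load:t0 B=idle [load-only]
step 1: L[1]=5 C[0]=6 → dur=6, Σ=8 | A=compute:t0 B=load:t1 [compute-bound]
step 2: L[2]=2 C[1]=3 → dur=3, Σ=11 | A=load:t2 B=compute:t1 [compute-bound]
step 3: L[3]=4 C[2]=9 → dur=9, Σ=20 | A=compute:t2 B=load:t3 [compute-bound]
step 4: L[4]=6 C[3]=7 → dur=7, Σ=27 | A=load:t4 B=compute:t3 [compute-bound]
step 5: L[5]=7 C[4]=3 → dur=7, Σ=34 | A=compute:t4 B=load:t5 [load-bound]
step 6: L[6]=3 C[5]=7 → dur=7, Σ=41 | A=load:t6 B=compute:t5 [compute-bound]
step 7: L[7]=3 C[6]=2 → dur=3, Σ=44 | A=compute:t6 B=load:t7 [load-bound]
step 8: C[7]=4 → dur=4, Σ=48 | A=idle B=compute:t7 [compute-only]

end_cycle[6] = 41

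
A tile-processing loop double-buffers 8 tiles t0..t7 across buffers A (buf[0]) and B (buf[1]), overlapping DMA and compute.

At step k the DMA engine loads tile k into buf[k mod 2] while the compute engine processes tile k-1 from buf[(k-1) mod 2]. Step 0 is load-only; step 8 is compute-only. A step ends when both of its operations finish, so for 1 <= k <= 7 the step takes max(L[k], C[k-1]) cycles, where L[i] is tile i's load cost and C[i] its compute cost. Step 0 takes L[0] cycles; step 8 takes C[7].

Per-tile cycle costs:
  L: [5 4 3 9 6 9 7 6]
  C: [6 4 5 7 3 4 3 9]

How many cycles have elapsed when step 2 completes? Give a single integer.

  0. 5=5c; end=5; A:t0 B:-
  1. max(4,6)=6c; end=11; A:t0 B:t1
  2. max(3,4)=4c; end=15; A:t2 B:t1
  3. max(9,5)=9c; end=24; A:t2 B:t3
  4. max(6,7)=7c; end=31; A:t4 B:t3
  5. max(9,3)=9c; end=40; A:t4 B:t5
  6. max(7,4)=7c; end=47; A:t6 B:t5
  7. max(6,3)=6c; end=53; A:t6 B:t7
  8. 9=9c; end=62; A:t6 B:t7

end_cycle[2] = 15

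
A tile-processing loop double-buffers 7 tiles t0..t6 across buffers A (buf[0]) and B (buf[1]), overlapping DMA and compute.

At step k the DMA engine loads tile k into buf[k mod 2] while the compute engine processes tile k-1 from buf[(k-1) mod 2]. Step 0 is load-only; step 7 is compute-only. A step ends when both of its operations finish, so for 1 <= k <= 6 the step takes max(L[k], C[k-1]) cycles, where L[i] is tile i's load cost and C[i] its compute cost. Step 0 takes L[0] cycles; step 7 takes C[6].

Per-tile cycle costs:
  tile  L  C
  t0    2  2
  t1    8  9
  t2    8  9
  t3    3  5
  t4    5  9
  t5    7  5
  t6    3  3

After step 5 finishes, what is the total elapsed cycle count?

end_cycle[5] = 42

  0. 2=2c; end=2; A:t0 B:-
  1. max(8,2)=8c; end=10; A:t0 B:t1
  2. max(8,9)=9c; end=19; A:t2 B:t1
  3. max(3,9)=9c; end=28; A:t2 B:t3
  4. max(5,5)=5c; end=33; A:t4 B:t3
  5. max(7,9)=9c; end=42; A:t4 B:t5
  6. max(3,5)=5c; end=47; A:t6 B:t5
  7. 3=3c; end=50; A:t6 B:t5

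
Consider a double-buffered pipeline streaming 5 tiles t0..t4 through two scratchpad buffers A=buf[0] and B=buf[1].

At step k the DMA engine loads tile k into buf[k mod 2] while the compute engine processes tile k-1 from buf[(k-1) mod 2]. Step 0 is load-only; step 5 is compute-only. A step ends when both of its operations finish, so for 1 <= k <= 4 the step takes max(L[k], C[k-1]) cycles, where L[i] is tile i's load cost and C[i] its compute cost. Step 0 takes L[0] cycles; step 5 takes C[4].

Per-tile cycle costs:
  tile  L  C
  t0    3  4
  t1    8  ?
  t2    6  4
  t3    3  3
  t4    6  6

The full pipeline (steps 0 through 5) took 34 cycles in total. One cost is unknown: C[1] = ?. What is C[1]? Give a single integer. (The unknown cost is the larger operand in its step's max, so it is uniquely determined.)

C[1] = 7

step 0 → dur = L[0]=3 = 3
step 1 → dur = max(L[1]=8, C[0]=4) = 8
step 2 → dur = max(L[2]=6, C[1]=?) = C[1]  (unknown; binding)
step 3 → dur = max(L[3]=3, C[2]=4) = 4
step 4 → dur = max(L[4]=6, C[3]=3) = 6
step 5 → dur = C[4]=6 = 6
sum of known step durations = 27
dur[2] = total - known = 34 - 27 = 7
C[1] is the binding max in step 2, so C[1] = dur[2] = 7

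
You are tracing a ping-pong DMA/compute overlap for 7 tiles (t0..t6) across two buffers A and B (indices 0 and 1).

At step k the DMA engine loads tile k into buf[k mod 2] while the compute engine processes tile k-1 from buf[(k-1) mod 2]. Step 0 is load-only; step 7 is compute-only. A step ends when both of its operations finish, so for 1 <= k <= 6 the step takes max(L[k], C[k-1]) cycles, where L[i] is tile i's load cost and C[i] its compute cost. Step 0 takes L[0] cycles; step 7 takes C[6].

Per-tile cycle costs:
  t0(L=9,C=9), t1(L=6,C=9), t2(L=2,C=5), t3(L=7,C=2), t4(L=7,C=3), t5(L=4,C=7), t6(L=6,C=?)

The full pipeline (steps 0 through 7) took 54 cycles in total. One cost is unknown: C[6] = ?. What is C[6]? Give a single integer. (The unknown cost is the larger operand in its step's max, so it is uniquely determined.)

C[6] = 2

step 0 | dur = L[0]=9 = 9
step 1 | dur = max(L[1]=6, C[0]=9) = 9
step 2 | dur = max(L[2]=2, C[1]=9) = 9
step 3 | dur = max(L[3]=7, C[2]=5) = 7
step 4 | dur = max(L[4]=7, C[3]=2) = 7
step 5 | dur = max(L[5]=4, C[4]=3) = 4
step 6 | dur = max(L[6]=6, C[5]=7) = 7
step 7 | dur = C[6]=? = C[6]  (unknown; binding)
sum of known step durations = 52
dur[7] = total - known = 54 - 52 = 2
C[6] is the binding max in step 7, so C[6] = dur[7] = 2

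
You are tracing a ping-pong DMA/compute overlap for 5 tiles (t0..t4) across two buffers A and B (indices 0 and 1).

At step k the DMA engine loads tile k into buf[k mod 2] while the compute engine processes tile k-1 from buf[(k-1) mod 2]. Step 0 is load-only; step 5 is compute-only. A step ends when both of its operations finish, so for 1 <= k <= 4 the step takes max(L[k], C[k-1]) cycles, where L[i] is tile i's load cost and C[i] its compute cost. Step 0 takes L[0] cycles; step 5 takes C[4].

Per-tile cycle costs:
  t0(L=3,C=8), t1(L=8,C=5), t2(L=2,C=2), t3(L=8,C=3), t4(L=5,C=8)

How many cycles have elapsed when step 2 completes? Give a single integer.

end_cycle[2] = 16

k=0 load=t0/3c comp=- wait=3 total=3
k=1 load=t1/8c comp=t0/8c wait=8 total=11
k=2 load=t2/2c comp=t1/5c wait=5 total=16
k=3 load=t3/8c comp=t2/2c wait=8 total=24
k=4 load=t4/5c comp=t3/3c wait=5 total=29
k=5 load=- comp=t4/8c wait=8 total=37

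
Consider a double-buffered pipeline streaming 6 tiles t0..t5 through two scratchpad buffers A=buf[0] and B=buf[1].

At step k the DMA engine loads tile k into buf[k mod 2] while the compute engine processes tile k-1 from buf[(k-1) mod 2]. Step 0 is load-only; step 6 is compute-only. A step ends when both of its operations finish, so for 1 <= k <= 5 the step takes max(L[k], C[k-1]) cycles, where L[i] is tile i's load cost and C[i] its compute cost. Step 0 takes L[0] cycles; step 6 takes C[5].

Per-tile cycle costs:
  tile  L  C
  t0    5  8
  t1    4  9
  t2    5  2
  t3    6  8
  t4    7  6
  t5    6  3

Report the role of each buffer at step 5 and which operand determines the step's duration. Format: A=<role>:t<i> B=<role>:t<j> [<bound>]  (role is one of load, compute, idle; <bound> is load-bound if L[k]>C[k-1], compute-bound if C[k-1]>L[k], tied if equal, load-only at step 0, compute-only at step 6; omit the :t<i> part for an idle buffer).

  0. 5=5c; end=5; A:t0 B:-
  1. max(4,8)=8c; end=13; A:t0 B:t1
  2. max(5,9)=9c; end=22; A:t2 B:t1
  3. max(6,2)=6c; end=28; A:t2 B:t3
  4. max(7,8)=8c; end=36; A:t4 B:t3
  5. max(6,6)=6c; end=42; A:t4 B:t5
  6. 3=3c; end=45; A:t4 B:t5

step 5: A=compute:t4 B=load:t5 [tied]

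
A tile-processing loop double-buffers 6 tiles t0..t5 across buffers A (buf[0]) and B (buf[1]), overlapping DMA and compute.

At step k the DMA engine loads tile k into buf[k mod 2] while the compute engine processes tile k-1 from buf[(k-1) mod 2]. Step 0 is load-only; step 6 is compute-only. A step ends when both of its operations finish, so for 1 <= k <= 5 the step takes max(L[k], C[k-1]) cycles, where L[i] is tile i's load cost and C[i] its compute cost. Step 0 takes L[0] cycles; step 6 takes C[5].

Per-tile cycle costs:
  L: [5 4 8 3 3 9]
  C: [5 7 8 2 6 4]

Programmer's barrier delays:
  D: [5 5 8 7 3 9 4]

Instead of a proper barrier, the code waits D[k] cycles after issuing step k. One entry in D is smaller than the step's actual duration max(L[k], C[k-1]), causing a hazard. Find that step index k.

hazard at step 3

[0] required=L[0]=5=5 vs D=5 ok
[1] required=max(L[1]=4,C[0]=5)=5 vs D=5 ok
[2] required=max(L[2]=8,C[1]=7)=8 vs D=8 ok
[3] required=max(L[3]=3,C[2]=8)=8 vs D=7 SHORT
[4] required=max(L[4]=3,C[3]=2)=3 vs D=3 ok
[5] required=max(L[5]=9,C[4]=6)=9 vs D=9 ok
[6] required=C[5]=4=4 vs D=4 ok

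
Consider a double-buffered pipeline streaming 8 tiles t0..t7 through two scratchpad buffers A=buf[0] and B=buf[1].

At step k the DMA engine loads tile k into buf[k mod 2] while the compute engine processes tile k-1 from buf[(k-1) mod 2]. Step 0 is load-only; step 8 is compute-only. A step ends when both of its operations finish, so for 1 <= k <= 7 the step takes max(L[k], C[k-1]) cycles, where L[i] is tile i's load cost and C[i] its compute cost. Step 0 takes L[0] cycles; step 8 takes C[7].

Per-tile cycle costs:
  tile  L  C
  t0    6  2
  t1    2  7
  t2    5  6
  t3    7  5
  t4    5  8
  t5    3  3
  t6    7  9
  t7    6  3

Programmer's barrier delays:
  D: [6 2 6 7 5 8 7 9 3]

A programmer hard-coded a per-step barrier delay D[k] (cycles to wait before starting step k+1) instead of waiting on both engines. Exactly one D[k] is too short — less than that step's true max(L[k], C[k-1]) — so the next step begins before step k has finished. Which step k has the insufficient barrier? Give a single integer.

step 0: need L[0]=6 = 6; D[0]=6 ok
step 1: need max(L[1]=2,C[0]=2) = 2; D[1]=2 ok
step 2: need max(L[2]=5,C[1]=7) = 7; D[2]=6 SHORT
step 3: need max(L[3]=7,C[2]=6) = 7; D[3]=7 ok
step 4: need max(L[4]=5,C[3]=5) = 5; D[4]=5 ok
step 5: need max(L[5]=3,C[4]=8) = 8; D[5]=8 ok
step 6: need max(L[6]=7,C[5]=3) = 7; D[6]=7 ok
step 7: need max(L[7]=6,C[6]=9) = 9; D[7]=9 ok
step 8: need C[7]=3 = 3; D[8]=3 ok

hazard at step 2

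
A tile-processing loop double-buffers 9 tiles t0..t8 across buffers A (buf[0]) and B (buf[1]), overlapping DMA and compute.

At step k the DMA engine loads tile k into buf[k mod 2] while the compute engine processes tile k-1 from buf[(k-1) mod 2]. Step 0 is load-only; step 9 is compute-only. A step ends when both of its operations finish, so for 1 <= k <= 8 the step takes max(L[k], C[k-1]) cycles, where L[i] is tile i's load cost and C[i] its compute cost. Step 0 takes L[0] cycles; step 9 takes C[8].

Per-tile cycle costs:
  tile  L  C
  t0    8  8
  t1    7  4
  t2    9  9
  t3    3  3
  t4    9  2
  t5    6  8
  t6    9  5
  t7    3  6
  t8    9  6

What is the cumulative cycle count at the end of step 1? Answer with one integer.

step 0: L[0]=8 → dur=8, Σ=8 | A=load:t0 B=idle [load-only]
step 1: L[1]=7 C[0]=8 → dur=8, Σ=16 | A=compute:t0 B=load:t1 [compute-bound]
step 2: L[2]=9 C[1]=4 → dur=9, Σ=25 | A=load:t2 B=compute:t1 [load-bound]
step 3: L[3]=3 C[2]=9 → dur=9, Σ=34 | A=compute:t2 B=load:t3 [compute-bound]
step 4: L[4]=9 C[3]=3 → dur=9, Σ=43 | A=load:t4 B=compute:t3 [load-bound]
step 5: L[5]=6 C[4]=2 → dur=6, Σ=49 | A=compute:t4 B=load:t5 [load-bound]
step 6: L[6]=9 C[5]=8 → dur=9, Σ=58 | A=load:t6 B=compute:t5 [load-bound]
step 7: L[7]=3 C[6]=5 → dur=5, Σ=63 | A=compute:t6 B=load:t7 [compute-bound]
step 8: L[8]=9 C[7]=6 → dur=9, Σ=72 | A=load:t8 B=compute:t7 [load-bound]
step 9: C[8]=6 → dur=6, Σ=78 | A=compute:t8 B=idle [compute-only]

end_cycle[1] = 16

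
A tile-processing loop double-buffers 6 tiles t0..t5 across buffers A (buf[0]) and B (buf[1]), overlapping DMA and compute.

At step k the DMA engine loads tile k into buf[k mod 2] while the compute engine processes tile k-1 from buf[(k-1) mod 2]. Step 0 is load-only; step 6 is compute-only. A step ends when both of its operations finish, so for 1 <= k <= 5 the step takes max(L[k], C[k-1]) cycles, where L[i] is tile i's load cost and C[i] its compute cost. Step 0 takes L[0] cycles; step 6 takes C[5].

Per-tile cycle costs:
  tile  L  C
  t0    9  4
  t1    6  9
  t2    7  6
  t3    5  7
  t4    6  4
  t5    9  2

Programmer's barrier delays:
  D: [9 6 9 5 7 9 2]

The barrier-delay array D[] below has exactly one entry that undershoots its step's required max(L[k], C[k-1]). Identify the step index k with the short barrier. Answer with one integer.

hazard at step 3

k=0 barrier L[0]=9→9c, D[0]=9 ok
k=1 barrier max(L[1]=6,C[0]=4)→6c, D[1]=6 ok
k=2 barrier max(L[2]=7,C[1]=9)→9c, D[2]=9 ok
k=3 barrier max(L[3]=5,C[2]=6)→6c, D[3]=5 SHORT
k=4 barrier max(L[4]=6,C[3]=7)→7c, D[4]=7 ok
k=5 barrier max(L[5]=9,C[4]=4)→9c, D[5]=9 ok
k=6 barrier C[5]=2→2c, D[6]=2 ok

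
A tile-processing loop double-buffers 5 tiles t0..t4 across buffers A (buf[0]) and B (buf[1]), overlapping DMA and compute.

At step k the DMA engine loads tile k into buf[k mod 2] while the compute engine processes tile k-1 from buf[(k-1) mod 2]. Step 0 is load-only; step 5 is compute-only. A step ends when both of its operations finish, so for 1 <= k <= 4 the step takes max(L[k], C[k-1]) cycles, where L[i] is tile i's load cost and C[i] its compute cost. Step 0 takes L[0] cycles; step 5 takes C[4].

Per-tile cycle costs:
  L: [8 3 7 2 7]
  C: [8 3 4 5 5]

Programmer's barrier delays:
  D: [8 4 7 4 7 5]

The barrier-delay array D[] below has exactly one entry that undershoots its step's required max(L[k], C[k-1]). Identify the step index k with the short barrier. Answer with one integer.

step 0: need L[0]=8 = 8; D[0]=8 ok
step 1: need max(L[1]=3,C[0]=8) = 8; D[1]=4 SHORT
step 2: need max(L[2]=7,C[1]=3) = 7; D[2]=7 ok
step 3: need max(L[3]=2,C[2]=4) = 4; D[3]=4 ok
step 4: need max(L[4]=7,C[3]=5) = 7; D[4]=7 ok
step 5: need C[4]=5 = 5; D[5]=5 ok

hazard at step 1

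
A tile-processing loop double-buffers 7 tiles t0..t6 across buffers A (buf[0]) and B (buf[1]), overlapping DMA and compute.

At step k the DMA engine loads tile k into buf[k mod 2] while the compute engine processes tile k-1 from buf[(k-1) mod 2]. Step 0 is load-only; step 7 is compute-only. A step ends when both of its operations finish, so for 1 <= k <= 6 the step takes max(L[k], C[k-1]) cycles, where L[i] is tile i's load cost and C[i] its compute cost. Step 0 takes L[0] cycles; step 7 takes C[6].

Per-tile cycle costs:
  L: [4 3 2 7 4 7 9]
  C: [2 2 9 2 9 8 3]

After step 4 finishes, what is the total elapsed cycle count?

end_cycle[4] = 22

k=0 load=t0/4c comp=- wait=4 total=4
k=1 load=t1/3c comp=t0/2c wait=3 total=7
k=2 load=t2/2c comp=t1/2c wait=2 total=9
k=3 load=t3/7c comp=t2/9c wait=9 total=18
k=4 load=t4/4c comp=t3/2c wait=4 total=22
k=5 load=t5/7c comp=t4/9c wait=9 total=31
k=6 load=t6/9c comp=t5/8c wait=9 total=40
k=7 load=- comp=t6/3c wait=3 total=43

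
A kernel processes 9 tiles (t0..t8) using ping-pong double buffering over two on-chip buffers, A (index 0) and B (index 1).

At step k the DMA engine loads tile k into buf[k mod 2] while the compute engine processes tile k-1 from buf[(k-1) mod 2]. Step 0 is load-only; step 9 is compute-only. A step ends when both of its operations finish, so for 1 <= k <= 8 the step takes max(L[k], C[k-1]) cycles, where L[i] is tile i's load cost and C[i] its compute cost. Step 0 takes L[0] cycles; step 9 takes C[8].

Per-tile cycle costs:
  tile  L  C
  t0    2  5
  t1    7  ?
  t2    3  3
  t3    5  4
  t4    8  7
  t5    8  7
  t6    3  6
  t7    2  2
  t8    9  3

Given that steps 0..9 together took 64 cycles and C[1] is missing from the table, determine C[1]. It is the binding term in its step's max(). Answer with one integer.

C[1] = 9

step 0: dur = L[0]=2 = 2
step 1: dur = max(L[1]=7, C[0]=5) = 7
step 2: dur = max(L[2]=3, C[1]=?) = C[1]  (unknown; binding)
step 3: dur = max(L[3]=5, C[2]=3) = 5
step 4: dur = max(L[4]=8, C[3]=4) = 8
step 5: dur = max(L[5]=8, C[4]=7) = 8
step 6: dur = max(L[6]=3, C[5]=7) = 7
step 7: dur = max(L[7]=2, C[6]=6) = 6
step 8: dur = max(L[8]=9, C[7]=2) = 9
step 9: dur = C[8]=3 = 3
sum of known step durations = 55
dur[2] = total - known = 64 - 55 = 9
C[1] is the binding max in step 2, so C[1] = dur[2] = 9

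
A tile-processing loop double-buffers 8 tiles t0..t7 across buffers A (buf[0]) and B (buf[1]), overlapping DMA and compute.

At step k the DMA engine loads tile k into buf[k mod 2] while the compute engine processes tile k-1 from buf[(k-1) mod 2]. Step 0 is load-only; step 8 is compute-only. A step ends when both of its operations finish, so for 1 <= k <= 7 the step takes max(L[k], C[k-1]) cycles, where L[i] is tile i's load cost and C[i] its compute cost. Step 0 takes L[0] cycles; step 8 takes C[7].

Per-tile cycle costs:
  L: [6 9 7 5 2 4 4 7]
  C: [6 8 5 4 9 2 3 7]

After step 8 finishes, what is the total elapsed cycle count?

step 0: L[0]=6 → dur=6, Σ=6 | A=load:t0 B=idle [load-only]
step 1: L[1]=9 C[0]=6 → dur=9, Σ=15 | A=compute:t0 B=load:t1 [load-bound]
step 2: L[2]=7 C[1]=8 → dur=8, Σ=23 | A=load:t2 B=compute:t1 [compute-bound]
step 3: L[3]=5 C[2]=5 → dur=5, Σ=28 | A=compute:t2 B=load:t3 [tied]
step 4: L[4]=2 C[3]=4 → dur=4, Σ=32 | A=load:t4 B=compute:t3 [compute-bound]
step 5: L[5]=4 C[4]=9 → dur=9, Σ=41 | A=compute:t4 B=load:t5 [compute-bound]
step 6: L[6]=4 C[5]=2 → dur=4, Σ=45 | A=load:t6 B=compute:t5 [load-bound]
step 7: L[7]=7 C[6]=3 → dur=7, Σ=52 | A=compute:t6 B=load:t7 [load-bound]
step 8: C[7]=7 → dur=7, Σ=59 | A=idle B=compute:t7 [compute-only]

end_cycle[8] = 59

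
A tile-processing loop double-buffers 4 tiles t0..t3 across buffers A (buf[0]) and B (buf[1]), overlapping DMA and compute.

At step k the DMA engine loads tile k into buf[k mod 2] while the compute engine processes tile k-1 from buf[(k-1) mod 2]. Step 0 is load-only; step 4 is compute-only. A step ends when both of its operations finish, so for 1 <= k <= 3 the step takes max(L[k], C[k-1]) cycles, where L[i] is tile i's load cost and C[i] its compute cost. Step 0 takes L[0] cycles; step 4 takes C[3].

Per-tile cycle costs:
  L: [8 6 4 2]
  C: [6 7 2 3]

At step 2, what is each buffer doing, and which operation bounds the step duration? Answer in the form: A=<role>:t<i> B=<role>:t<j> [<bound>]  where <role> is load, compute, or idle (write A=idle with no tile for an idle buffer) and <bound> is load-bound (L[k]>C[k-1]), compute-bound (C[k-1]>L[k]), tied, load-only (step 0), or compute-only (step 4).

step 2: A=load:t2 B=compute:t1 [compute-bound]

  0. 8=8c; end=8; A:t0 B:-
  1. max(6,6)=6c; end=14; A:t0 B:t1
  2. max(4,7)=7c; end=21; A:t2 B:t1
  3. max(2,2)=2c; end=23; A:t2 B:t3
  4. 3=3c; end=26; A:t2 B:t3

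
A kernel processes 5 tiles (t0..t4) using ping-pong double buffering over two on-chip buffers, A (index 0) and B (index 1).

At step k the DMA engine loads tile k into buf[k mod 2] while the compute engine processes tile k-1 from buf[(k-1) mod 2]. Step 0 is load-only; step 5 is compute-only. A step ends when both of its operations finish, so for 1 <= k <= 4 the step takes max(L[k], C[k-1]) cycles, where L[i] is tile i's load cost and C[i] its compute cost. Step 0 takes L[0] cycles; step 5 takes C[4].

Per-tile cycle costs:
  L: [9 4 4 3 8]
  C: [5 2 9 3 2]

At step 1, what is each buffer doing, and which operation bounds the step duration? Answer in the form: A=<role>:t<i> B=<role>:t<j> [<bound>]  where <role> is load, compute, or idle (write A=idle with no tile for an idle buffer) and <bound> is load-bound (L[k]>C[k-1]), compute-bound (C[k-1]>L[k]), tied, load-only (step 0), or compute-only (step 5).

step 0: L[0]=9 → dur=9, Σ=9 | A=load:t0 B=idle [load-only]
step 1: L[1]=4 C[0]=5 → dur=5, Σ=14 | A=compute:t0 B=load:t1 [compute-bound]
step 2: L[2]=4 C[1]=2 → dur=4, Σ=18 | A=load:t2 B=compute:t1 [load-bound]
step 3: L[3]=3 C[2]=9 → dur=9, Σ=27 | A=compute:t2 B=load:t3 [compute-bound]
step 4: L[4]=8 C[3]=3 → dur=8, Σ=35 | A=load:t4 B=compute:t3 [load-bound]
step 5: C[4]=2 → dur=2, Σ=37 | A=compute:t4 B=idle [compute-only]

step 1: A=compute:t0 B=load:t1 [compute-bound]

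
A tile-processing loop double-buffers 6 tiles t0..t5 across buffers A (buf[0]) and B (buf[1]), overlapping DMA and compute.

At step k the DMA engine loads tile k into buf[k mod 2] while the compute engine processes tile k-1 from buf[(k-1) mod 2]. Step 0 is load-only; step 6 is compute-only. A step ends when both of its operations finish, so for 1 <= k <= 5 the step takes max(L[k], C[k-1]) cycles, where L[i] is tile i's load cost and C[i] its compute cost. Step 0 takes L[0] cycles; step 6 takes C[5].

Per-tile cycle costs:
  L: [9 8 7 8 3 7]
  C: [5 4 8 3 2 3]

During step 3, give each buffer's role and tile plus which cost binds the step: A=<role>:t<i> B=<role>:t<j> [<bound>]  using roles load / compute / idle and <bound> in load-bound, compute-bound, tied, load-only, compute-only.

step 0: L[0]=9 → dur=9, Σ=9 | A=load:t0 B=idle [load-only]
step 1: L[1]=8 C[0]=5 → dur=8, Σ=17 | A=compute:t0 B=load:t1 [load-bound]
step 2: L[2]=7 C[1]=4 → dur=7, Σ=24 | A=load:t2 B=compute:t1 [load-bound]
step 3: L[3]=8 C[2]=8 → dur=8, Σ=32 | A=compute:t2 B=load:t3 [tied]
step 4: L[4]=3 C[3]=3 → dur=3, Σ=35 | A=load:t4 B=compute:t3 [tied]
step 5: L[5]=7 C[4]=2 → dur=7, Σ=42 | A=compute:t4 B=load:t5 [load-bound]
step 6: C[5]=3 → dur=3, Σ=45 | A=idle B=compute:t5 [compute-only]

step 3: A=compute:t2 B=load:t3 [tied]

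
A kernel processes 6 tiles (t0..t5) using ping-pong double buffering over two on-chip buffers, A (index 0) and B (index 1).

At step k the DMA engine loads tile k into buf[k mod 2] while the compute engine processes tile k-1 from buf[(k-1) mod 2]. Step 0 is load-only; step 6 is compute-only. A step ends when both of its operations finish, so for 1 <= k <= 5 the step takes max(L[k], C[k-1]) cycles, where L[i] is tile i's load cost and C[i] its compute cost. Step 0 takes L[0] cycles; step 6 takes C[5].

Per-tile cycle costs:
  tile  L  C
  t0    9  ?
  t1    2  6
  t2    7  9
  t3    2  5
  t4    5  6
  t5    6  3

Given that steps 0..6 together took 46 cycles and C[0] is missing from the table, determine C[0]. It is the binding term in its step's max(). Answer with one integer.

step 0 = dur = L[0]=9 = 9
step 1 = dur = max(L[1]=2, C[0]=?) = C[0]  (unknown; binding)
step 2 = dur = max(L[2]=7, C[1]=6) = 7
step 3 = dur = max(L[3]=2, C[2]=9) = 9
step 4 = dur = max(L[4]=5, C[3]=5) = 5
step 5 = dur = max(L[5]=6, C[4]=6) = 6
step 6 = dur = C[5]=3 = 3
sum of known step durations = 39
dur[1] = total - known = 46 - 39 = 7
C[0] is the binding max in step 1, so C[0] = dur[1] = 7

C[0] = 7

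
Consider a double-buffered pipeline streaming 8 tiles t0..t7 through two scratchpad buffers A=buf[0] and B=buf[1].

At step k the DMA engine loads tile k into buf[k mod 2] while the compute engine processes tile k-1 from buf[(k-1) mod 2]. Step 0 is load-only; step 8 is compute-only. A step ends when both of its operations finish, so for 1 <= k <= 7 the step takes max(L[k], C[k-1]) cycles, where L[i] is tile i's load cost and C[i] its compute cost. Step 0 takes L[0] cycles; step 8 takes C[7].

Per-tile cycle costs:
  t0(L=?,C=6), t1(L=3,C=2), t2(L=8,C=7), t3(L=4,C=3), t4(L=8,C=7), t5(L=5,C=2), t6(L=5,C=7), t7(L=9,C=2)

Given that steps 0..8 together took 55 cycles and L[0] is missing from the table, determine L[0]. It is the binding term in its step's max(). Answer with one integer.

step 0: dur = L[0]=? = L[0]  (unknown; binding)
step 1: dur = max(L[1]=3, C[0]=6) = 6
step 2: dur = max(L[2]=8, C[1]=2) = 8
step 3: dur = max(L[3]=4, C[2]=7) = 7
step 4: dur = max(L[4]=8, C[3]=3) = 8
step 5: dur = max(L[5]=5, C[4]=7) = 7
step 6: dur = max(L[6]=5, C[5]=2) = 5
step 7: dur = max(L[7]=9, C[6]=7) = 9
step 8: dur = C[7]=2 = 2
sum of known step durations = 52
dur[0] = total - known = 55 - 52 = 3
L[0] is the binding max in step 0, so L[0] = dur[0] = 3

L[0] = 3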